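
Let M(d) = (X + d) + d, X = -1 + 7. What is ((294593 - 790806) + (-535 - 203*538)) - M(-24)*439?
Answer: -587524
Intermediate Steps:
X = 6
M(d) = 6 + 2*d (M(d) = (6 + d) + d = 6 + 2*d)
((294593 - 790806) + (-535 - 203*538)) - M(-24)*439 = ((294593 - 790806) + (-535 - 203*538)) - (6 + 2*(-24))*439 = (-496213 + (-535 - 109214)) - (6 - 48)*439 = (-496213 - 109749) - (-42)*439 = -605962 - 1*(-18438) = -605962 + 18438 = -587524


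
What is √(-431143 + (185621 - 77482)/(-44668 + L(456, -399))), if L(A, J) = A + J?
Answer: 4*I*√53627520234302/44611 ≈ 656.62*I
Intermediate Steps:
√(-431143 + (185621 - 77482)/(-44668 + L(456, -399))) = √(-431143 + (185621 - 77482)/(-44668 + (456 - 399))) = √(-431143 + 108139/(-44668 + 57)) = √(-431143 + 108139/(-44611)) = √(-431143 + 108139*(-1/44611)) = √(-431143 - 108139/44611) = √(-19233828512/44611) = 4*I*√53627520234302/44611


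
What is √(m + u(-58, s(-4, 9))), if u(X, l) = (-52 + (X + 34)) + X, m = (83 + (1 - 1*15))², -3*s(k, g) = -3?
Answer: √4627 ≈ 68.022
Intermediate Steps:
s(k, g) = 1 (s(k, g) = -⅓*(-3) = 1)
m = 4761 (m = (83 + (1 - 15))² = (83 - 14)² = 69² = 4761)
u(X, l) = -18 + 2*X (u(X, l) = (-52 + (34 + X)) + X = (-18 + X) + X = -18 + 2*X)
√(m + u(-58, s(-4, 9))) = √(4761 + (-18 + 2*(-58))) = √(4761 + (-18 - 116)) = √(4761 - 134) = √4627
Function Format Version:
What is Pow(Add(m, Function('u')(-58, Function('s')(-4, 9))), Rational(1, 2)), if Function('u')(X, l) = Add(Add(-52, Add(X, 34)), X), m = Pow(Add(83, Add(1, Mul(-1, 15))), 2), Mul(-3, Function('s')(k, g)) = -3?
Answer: Pow(4627, Rational(1, 2)) ≈ 68.022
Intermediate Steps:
Function('s')(k, g) = 1 (Function('s')(k, g) = Mul(Rational(-1, 3), -3) = 1)
m = 4761 (m = Pow(Add(83, Add(1, -15)), 2) = Pow(Add(83, -14), 2) = Pow(69, 2) = 4761)
Function('u')(X, l) = Add(-18, Mul(2, X)) (Function('u')(X, l) = Add(Add(-52, Add(34, X)), X) = Add(Add(-18, X), X) = Add(-18, Mul(2, X)))
Pow(Add(m, Function('u')(-58, Function('s')(-4, 9))), Rational(1, 2)) = Pow(Add(4761, Add(-18, Mul(2, -58))), Rational(1, 2)) = Pow(Add(4761, Add(-18, -116)), Rational(1, 2)) = Pow(Add(4761, -134), Rational(1, 2)) = Pow(4627, Rational(1, 2))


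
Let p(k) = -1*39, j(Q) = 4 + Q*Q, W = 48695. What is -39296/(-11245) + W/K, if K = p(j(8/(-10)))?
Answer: -42003287/33735 ≈ -1245.1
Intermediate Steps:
j(Q) = 4 + Q**2
p(k) = -39
K = -39
-39296/(-11245) + W/K = -39296/(-11245) + 48695/(-39) = -39296*(-1/11245) + 48695*(-1/39) = 39296/11245 - 48695/39 = -42003287/33735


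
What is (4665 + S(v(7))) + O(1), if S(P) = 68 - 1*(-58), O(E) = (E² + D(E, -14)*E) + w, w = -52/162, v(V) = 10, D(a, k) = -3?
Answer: 387883/81 ≈ 4788.7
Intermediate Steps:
w = -26/81 (w = -52*1/162 = -26/81 ≈ -0.32099)
O(E) = -26/81 + E² - 3*E (O(E) = (E² - 3*E) - 26/81 = -26/81 + E² - 3*E)
S(P) = 126 (S(P) = 68 + 58 = 126)
(4665 + S(v(7))) + O(1) = (4665 + 126) + (-26/81 + 1² - 3*1) = 4791 + (-26/81 + 1 - 3) = 4791 - 188/81 = 387883/81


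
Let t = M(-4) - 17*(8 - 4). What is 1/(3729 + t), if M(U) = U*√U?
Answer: 3661/13402985 + 8*I/13402985 ≈ 0.00027315 + 5.9688e-7*I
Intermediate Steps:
M(U) = U^(3/2)
t = -68 - 8*I (t = (-4)^(3/2) - 17*(8 - 4) = -8*I - 17*4 = -8*I - 68 = -68 - 8*I ≈ -68.0 - 8.0*I)
1/(3729 + t) = 1/(3729 + (-68 - 8*I)) = 1/(3661 - 8*I) = (3661 + 8*I)/13402985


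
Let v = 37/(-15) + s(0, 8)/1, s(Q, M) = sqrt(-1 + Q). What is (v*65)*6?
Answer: -962 + 390*I ≈ -962.0 + 390.0*I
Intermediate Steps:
v = -37/15 + I (v = 37/(-15) + sqrt(-1 + 0)/1 = 37*(-1/15) + sqrt(-1)*1 = -37/15 + I*1 = -37/15 + I ≈ -2.4667 + 1.0*I)
(v*65)*6 = ((-37/15 + I)*65)*6 = (-481/3 + 65*I)*6 = -962 + 390*I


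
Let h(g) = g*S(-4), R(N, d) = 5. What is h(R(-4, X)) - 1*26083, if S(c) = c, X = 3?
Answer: -26103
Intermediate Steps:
h(g) = -4*g (h(g) = g*(-4) = -4*g)
h(R(-4, X)) - 1*26083 = -4*5 - 1*26083 = -20 - 26083 = -26103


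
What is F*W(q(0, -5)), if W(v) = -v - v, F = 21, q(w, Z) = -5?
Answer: 210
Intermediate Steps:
W(v) = -2*v
F*W(q(0, -5)) = 21*(-2*(-5)) = 21*10 = 210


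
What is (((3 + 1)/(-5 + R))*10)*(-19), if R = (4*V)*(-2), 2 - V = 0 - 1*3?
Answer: 152/9 ≈ 16.889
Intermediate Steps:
V = 5 (V = 2 - (0 - 1*3) = 2 - (0 - 3) = 2 - 1*(-3) = 2 + 3 = 5)
R = -40 (R = (4*5)*(-2) = 20*(-2) = -40)
(((3 + 1)/(-5 + R))*10)*(-19) = (((3 + 1)/(-5 - 40))*10)*(-19) = ((4/(-45))*10)*(-19) = ((4*(-1/45))*10)*(-19) = -4/45*10*(-19) = -8/9*(-19) = 152/9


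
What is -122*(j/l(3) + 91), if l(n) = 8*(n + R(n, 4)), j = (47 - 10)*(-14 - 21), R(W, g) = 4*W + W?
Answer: -720349/72 ≈ -10005.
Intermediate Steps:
R(W, g) = 5*W
j = -1295 (j = 37*(-35) = -1295)
l(n) = 48*n (l(n) = 8*(n + 5*n) = 8*(6*n) = 48*n)
-122*(j/l(3) + 91) = -122*(-1295/(48*3) + 91) = -122*(-1295/144 + 91) = -122*11809/144 = -720349/72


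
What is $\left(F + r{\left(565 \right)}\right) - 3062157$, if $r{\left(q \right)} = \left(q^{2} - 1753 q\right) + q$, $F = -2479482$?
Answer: $-6212294$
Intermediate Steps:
$r{\left(q \right)} = q^{2} - 1752 q$
$\left(F + r{\left(565 \right)}\right) - 3062157 = \left(-2479482 + 565 \left(-1752 + 565\right)\right) - 3062157 = \left(-2479482 + 565 \left(-1187\right)\right) - 3062157 = \left(-2479482 - 670655\right) - 3062157 = -3150137 - 3062157 = -6212294$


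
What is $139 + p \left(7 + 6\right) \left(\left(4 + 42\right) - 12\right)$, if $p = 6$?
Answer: $2791$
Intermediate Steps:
$139 + p \left(7 + 6\right) \left(\left(4 + 42\right) - 12\right) = 139 + 6 \left(7 + 6\right) \left(\left(4 + 42\right) - 12\right) = 139 + 6 \cdot 13 \left(46 - 12\right) = 139 + 78 \cdot 34 = 139 + 2652 = 2791$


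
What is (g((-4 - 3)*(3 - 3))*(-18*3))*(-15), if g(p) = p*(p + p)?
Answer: 0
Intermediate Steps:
g(p) = 2*p**2 (g(p) = p*(2*p) = 2*p**2)
(g((-4 - 3)*(3 - 3))*(-18*3))*(-15) = ((2*((-4 - 3)*(3 - 3))**2)*(-18*3))*(-15) = ((2*(-7*0)**2)*(-54))*(-15) = ((2*0**2)*(-54))*(-15) = ((2*0)*(-54))*(-15) = (0*(-54))*(-15) = 0*(-15) = 0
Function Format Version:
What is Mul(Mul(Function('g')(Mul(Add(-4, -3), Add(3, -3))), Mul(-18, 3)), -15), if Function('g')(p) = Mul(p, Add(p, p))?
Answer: 0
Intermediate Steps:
Function('g')(p) = Mul(2, Pow(p, 2)) (Function('g')(p) = Mul(p, Mul(2, p)) = Mul(2, Pow(p, 2)))
Mul(Mul(Function('g')(Mul(Add(-4, -3), Add(3, -3))), Mul(-18, 3)), -15) = Mul(Mul(Mul(2, Pow(Mul(Add(-4, -3), Add(3, -3)), 2)), Mul(-18, 3)), -15) = Mul(Mul(Mul(2, Pow(Mul(-7, 0), 2)), -54), -15) = Mul(Mul(Mul(2, Pow(0, 2)), -54), -15) = Mul(Mul(Mul(2, 0), -54), -15) = Mul(Mul(0, -54), -15) = Mul(0, -15) = 0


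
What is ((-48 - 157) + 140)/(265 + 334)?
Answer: -65/599 ≈ -0.10851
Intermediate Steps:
((-48 - 157) + 140)/(265 + 334) = (-205 + 140)/599 = -65*1/599 = -65/599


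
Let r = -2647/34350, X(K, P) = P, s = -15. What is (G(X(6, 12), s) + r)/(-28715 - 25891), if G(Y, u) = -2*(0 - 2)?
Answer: -134753/1875716100 ≈ -7.1841e-5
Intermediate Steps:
r = -2647/34350 (r = -2647*1/34350 = -2647/34350 ≈ -0.077060)
G(Y, u) = 4 (G(Y, u) = -2*(-2) = 4)
(G(X(6, 12), s) + r)/(-28715 - 25891) = (4 - 2647/34350)/(-28715 - 25891) = (134753/34350)/(-54606) = (134753/34350)*(-1/54606) = -134753/1875716100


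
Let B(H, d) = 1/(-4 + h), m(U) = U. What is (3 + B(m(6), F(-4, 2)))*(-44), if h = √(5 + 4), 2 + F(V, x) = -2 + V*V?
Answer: -88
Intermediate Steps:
F(V, x) = -4 + V² (F(V, x) = -2 + (-2 + V*V) = -2 + (-2 + V²) = -4 + V²)
h = 3 (h = √9 = 3)
B(H, d) = -1 (B(H, d) = 1/(-4 + 3) = 1/(-1) = -1)
(3 + B(m(6), F(-4, 2)))*(-44) = (3 - 1)*(-44) = 2*(-44) = -88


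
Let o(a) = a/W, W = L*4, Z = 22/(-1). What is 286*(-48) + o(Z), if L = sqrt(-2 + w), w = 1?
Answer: -13728 + 11*I/2 ≈ -13728.0 + 5.5*I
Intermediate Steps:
Z = -22 (Z = 22*(-1) = -22)
L = I (L = sqrt(-2 + 1) = sqrt(-1) = I ≈ 1.0*I)
W = 4*I (W = I*4 = 4*I ≈ 4.0*I)
o(a) = -I*a/4 (o(a) = a/((4*I)) = a*(-I/4) = -I*a/4)
286*(-48) + o(Z) = 286*(-48) - 1/4*I*(-22) = -13728 + 11*I/2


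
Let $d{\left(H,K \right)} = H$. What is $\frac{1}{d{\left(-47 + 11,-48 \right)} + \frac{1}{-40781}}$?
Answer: $- \frac{40781}{1468117} \approx -0.027778$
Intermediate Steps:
$\frac{1}{d{\left(-47 + 11,-48 \right)} + \frac{1}{-40781}} = \frac{1}{\left(-47 + 11\right) + \frac{1}{-40781}} = \frac{1}{-36 - \frac{1}{40781}} = \frac{1}{- \frac{1468117}{40781}} = - \frac{40781}{1468117}$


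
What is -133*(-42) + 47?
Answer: 5633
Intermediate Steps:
-133*(-42) + 47 = 5586 + 47 = 5633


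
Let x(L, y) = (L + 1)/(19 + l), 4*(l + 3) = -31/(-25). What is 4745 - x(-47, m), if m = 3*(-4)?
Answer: 7743695/1631 ≈ 4747.8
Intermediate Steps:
l = -269/100 (l = -3 + (-31/(-25))/4 = -3 + (-31*(-1/25))/4 = -3 + (¼)*(31/25) = -3 + 31/100 = -269/100 ≈ -2.6900)
m = -12
x(L, y) = 100/1631 + 100*L/1631 (x(L, y) = (L + 1)/(19 - 269/100) = (1 + L)/(1631/100) = (1 + L)*(100/1631) = 100/1631 + 100*L/1631)
4745 - x(-47, m) = 4745 - (100/1631 + (100/1631)*(-47)) = 4745 - (100/1631 - 4700/1631) = 4745 - 1*(-4600/1631) = 4745 + 4600/1631 = 7743695/1631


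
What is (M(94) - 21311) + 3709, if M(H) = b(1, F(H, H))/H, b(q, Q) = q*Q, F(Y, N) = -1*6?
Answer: -827297/47 ≈ -17602.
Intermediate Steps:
F(Y, N) = -6
b(q, Q) = Q*q
M(H) = -6/H (M(H) = (-6*1)/H = -6/H)
(M(94) - 21311) + 3709 = (-6/94 - 21311) + 3709 = (-6*1/94 - 21311) + 3709 = (-3/47 - 21311) + 3709 = -1001620/47 + 3709 = -827297/47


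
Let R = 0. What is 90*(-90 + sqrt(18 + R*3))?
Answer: -8100 + 270*sqrt(2) ≈ -7718.2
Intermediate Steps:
90*(-90 + sqrt(18 + R*3)) = 90*(-90 + sqrt(18 + 0*3)) = 90*(-90 + sqrt(18 + 0)) = 90*(-90 + sqrt(18)) = 90*(-90 + 3*sqrt(2)) = -8100 + 270*sqrt(2)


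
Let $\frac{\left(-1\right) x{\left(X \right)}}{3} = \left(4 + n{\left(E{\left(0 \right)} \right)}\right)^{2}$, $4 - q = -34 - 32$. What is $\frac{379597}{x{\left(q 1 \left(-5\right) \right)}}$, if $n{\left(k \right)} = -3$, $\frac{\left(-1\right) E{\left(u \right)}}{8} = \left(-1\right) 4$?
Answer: $- \frac{379597}{3} \approx -1.2653 \cdot 10^{5}$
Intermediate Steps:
$E{\left(u \right)} = 32$ ($E{\left(u \right)} = - 8 \left(\left(-1\right) 4\right) = \left(-8\right) \left(-4\right) = 32$)
$q = 70$ ($q = 4 - \left(-34 - 32\right) = 4 - -66 = 4 + 66 = 70$)
$x{\left(X \right)} = -3$ ($x{\left(X \right)} = - 3 \left(4 - 3\right)^{2} = - 3 \cdot 1^{2} = \left(-3\right) 1 = -3$)
$\frac{379597}{x{\left(q 1 \left(-5\right) \right)}} = \frac{379597}{-3} = 379597 \left(- \frac{1}{3}\right) = - \frac{379597}{3}$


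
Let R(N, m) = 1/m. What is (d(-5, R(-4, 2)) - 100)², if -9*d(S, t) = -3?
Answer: 89401/9 ≈ 9933.4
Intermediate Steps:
d(S, t) = ⅓ (d(S, t) = -⅑*(-3) = ⅓)
(d(-5, R(-4, 2)) - 100)² = (⅓ - 100)² = (-299/3)² = 89401/9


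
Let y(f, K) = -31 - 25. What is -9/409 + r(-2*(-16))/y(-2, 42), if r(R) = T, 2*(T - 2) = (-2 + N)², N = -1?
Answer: -6325/45808 ≈ -0.13808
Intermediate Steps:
y(f, K) = -56
T = 13/2 (T = 2 + (-2 - 1)²/2 = 2 + (½)*(-3)² = 2 + (½)*9 = 2 + 9/2 = 13/2 ≈ 6.5000)
r(R) = 13/2
-9/409 + r(-2*(-16))/y(-2, 42) = -9/409 + (13/2)/(-56) = -9*1/409 + (13/2)*(-1/56) = -9/409 - 13/112 = -6325/45808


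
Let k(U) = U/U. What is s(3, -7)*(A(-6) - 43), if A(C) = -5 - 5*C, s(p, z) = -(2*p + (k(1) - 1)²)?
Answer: 108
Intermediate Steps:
k(U) = 1
s(p, z) = -2*p (s(p, z) = -(2*p + (1 - 1)²) = -(2*p + 0²) = -(2*p + 0) = -2*p)
A(C) = -5 - 5*C
s(3, -7)*(A(-6) - 43) = (-2*3)*((-5 - 5*(-6)) - 43) = -6*((-5 + 30) - 43) = -6*(25 - 43) = -6*(-18) = 108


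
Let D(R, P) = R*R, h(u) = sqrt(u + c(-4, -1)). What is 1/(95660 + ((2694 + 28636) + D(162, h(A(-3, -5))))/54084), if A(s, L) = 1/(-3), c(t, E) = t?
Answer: 27042/2586866507 ≈ 1.0454e-5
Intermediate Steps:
A(s, L) = -1/3
h(u) = sqrt(-4 + u) (h(u) = sqrt(u - 4) = sqrt(-4 + u))
D(R, P) = R**2
1/(95660 + ((2694 + 28636) + D(162, h(A(-3, -5))))/54084) = 1/(95660 + ((2694 + 28636) + 162**2)/54084) = 1/(95660 + (31330 + 26244)*(1/54084)) = 1/(95660 + 57574*(1/54084)) = 1/(95660 + 28787/27042) = 1/(2586866507/27042) = 27042/2586866507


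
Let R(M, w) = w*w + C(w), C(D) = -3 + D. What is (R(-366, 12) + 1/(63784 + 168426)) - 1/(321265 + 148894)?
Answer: 16703870310619/109175621390 ≈ 153.00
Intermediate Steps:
R(M, w) = -3 + w + w² (R(M, w) = w*w + (-3 + w) = w² + (-3 + w) = -3 + w + w²)
(R(-366, 12) + 1/(63784 + 168426)) - 1/(321265 + 148894) = ((-3 + 12 + 12²) + 1/(63784 + 168426)) - 1/(321265 + 148894) = ((-3 + 12 + 144) + 1/232210) - 1/470159 = (153 + 1/232210) - 1*1/470159 = 35528131/232210 - 1/470159 = 16703870310619/109175621390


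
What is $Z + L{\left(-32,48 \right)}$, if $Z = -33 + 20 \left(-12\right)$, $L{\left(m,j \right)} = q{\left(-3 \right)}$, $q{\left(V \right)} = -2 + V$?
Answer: $-278$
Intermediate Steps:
$L{\left(m,j \right)} = -5$ ($L{\left(m,j \right)} = -2 - 3 = -5$)
$Z = -273$ ($Z = -33 - 240 = -273$)
$Z + L{\left(-32,48 \right)} = -273 - 5 = -278$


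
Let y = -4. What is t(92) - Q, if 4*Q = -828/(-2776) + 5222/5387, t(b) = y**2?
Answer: 234529815/14954312 ≈ 15.683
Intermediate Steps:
t(b) = 16 (t(b) = (-4)**2 = 16)
Q = 4739177/14954312 (Q = (-828/(-2776) + 5222/5387)/4 = (-828*(-1/2776) + 5222*(1/5387))/4 = (207/694 + 5222/5387)/4 = (1/4)*(4739177/3738578) = 4739177/14954312 ≈ 0.31691)
t(92) - Q = 16 - 1*4739177/14954312 = 16 - 4739177/14954312 = 234529815/14954312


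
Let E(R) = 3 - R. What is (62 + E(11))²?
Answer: 2916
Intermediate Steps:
(62 + E(11))² = (62 + (3 - 1*11))² = (62 + (3 - 11))² = (62 - 8)² = 54² = 2916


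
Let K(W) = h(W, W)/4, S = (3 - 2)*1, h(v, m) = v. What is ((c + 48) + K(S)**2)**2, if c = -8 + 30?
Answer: 1256641/256 ≈ 4908.8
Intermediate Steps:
c = 22
S = 1 (S = 1*1 = 1)
K(W) = W/4
((c + 48) + K(S)**2)**2 = ((22 + 48) + ((1/4)*1)**2)**2 = (70 + (1/4)**2)**2 = (70 + 1/16)**2 = (1121/16)**2 = 1256641/256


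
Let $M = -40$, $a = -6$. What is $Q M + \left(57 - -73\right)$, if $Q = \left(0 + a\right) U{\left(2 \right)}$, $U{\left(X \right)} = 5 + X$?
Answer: $1810$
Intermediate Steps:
$Q = -42$ ($Q = \left(0 - 6\right) \left(5 + 2\right) = \left(-6\right) 7 = -42$)
$Q M + \left(57 - -73\right) = \left(-42\right) \left(-40\right) + \left(57 - -73\right) = 1680 + \left(57 + 73\right) = 1680 + 130 = 1810$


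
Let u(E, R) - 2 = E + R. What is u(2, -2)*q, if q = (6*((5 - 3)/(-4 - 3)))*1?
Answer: -24/7 ≈ -3.4286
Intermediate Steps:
u(E, R) = 2 + E + R (u(E, R) = 2 + (E + R) = 2 + E + R)
q = -12/7 (q = (6*(2/(-7)))*1 = (6*(2*(-1/7)))*1 = (6*(-2/7))*1 = -12/7*1 = -12/7 ≈ -1.7143)
u(2, -2)*q = (2 + 2 - 2)*(-12/7) = 2*(-12/7) = -24/7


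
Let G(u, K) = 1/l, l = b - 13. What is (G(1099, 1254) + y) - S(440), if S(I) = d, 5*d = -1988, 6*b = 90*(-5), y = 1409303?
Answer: 620268259/440 ≈ 1.4097e+6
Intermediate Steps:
b = -75 (b = (90*(-5))/6 = (1/6)*(-450) = -75)
l = -88 (l = -75 - 13 = -88)
d = -1988/5 (d = (1/5)*(-1988) = -1988/5 ≈ -397.60)
G(u, K) = -1/88 (G(u, K) = 1/(-88) = -1/88)
S(I) = -1988/5
(G(1099, 1254) + y) - S(440) = (-1/88 + 1409303) - 1*(-1988/5) = 124018663/88 + 1988/5 = 620268259/440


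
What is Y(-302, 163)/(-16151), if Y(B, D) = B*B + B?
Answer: -90902/16151 ≈ -5.6283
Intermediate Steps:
Y(B, D) = B + B² (Y(B, D) = B² + B = B + B²)
Y(-302, 163)/(-16151) = -302*(1 - 302)/(-16151) = -302*(-301)*(-1/16151) = 90902*(-1/16151) = -90902/16151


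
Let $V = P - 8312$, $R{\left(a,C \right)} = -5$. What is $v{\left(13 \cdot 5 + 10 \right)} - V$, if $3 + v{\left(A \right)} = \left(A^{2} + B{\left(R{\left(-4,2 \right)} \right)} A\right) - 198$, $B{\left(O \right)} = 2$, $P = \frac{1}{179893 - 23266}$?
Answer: $\frac{2174922521}{156627} \approx 13886.0$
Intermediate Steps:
$P = \frac{1}{156627} \approx 6.3846 \cdot 10^{-6}$
$v{\left(A \right)} = -201 + A^{2} + 2 A$ ($v{\left(A \right)} = -3 - \left(198 - A^{2} - 2 A\right) = -3 + \left(-198 + A^{2} + 2 A\right) = -201 + A^{2} + 2 A$)
$V = - \frac{1301883623}{156627}$ ($V = \frac{1}{156627} - 8312 = - \frac{1301883623}{156627} \approx -8312.0$)
$v{\left(13 \cdot 5 + 10 \right)} - V = \left(-201 + \left(13 \cdot 5 + 10\right)^{2} + 2 \left(13 \cdot 5 + 10\right)\right) - - \frac{1301883623}{156627} = \left(-201 + \left(65 + 10\right)^{2} + 2 \left(65 + 10\right)\right) + \frac{1301883623}{156627} = \left(-201 + 75^{2} + 2 \cdot 75\right) + \frac{1301883623}{156627} = \left(-201 + 5625 + 150\right) + \frac{1301883623}{156627} = 5574 + \frac{1301883623}{156627} = \frac{2174922521}{156627}$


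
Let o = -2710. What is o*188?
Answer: -509480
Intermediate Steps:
o*188 = -2710*188 = -509480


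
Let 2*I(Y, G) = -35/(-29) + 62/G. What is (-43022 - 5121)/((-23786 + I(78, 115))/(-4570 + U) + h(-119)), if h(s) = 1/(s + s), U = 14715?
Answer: 193833126345775/9456401209 ≈ 20498.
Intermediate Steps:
h(s) = 1/(2*s)
I(Y, G) = 35/58 + 31/G (I(Y, G) = (-35/(-29) + 62/G)/2 = (-35*(-1/29) + 62/G)/2 = (35/29 + 62/G)/2 = 35/58 + 31/G)
(-43022 - 5121)/((-23786 + I(78, 115))/(-4570 + U) + h(-119)) = (-43022 - 5121)/((-23786 + (35/58 + 31/115))/(-4570 + 14715) + (1/2)/(-119)) = -48143/((-23786 + (35/58 + 31*(1/115)))/10145 + (1/2)*(-1/119)) = -48143/((-23786 + (35/58 + 31/115))*(1/10145) - 1/238) = -48143/((-23786 + 5823/6670)*(1/10145) - 1/238) = -48143/(-158646797/6670*1/10145 - 1/238) = -48143/(-158646797/67667150 - 1/238) = -48143/(-9456401209/4026195425) = -48143*(-4026195425/9456401209) = 193833126345775/9456401209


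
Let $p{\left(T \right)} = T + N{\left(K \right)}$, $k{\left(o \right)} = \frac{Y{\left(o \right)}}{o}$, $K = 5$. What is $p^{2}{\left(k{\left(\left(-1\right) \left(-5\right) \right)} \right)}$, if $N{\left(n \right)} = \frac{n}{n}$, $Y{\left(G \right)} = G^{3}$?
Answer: $676$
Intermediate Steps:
$N{\left(n \right)} = 1$
$k{\left(o \right)} = o^{2}$ ($k{\left(o \right)} = \frac{o^{3}}{o} = o^{2}$)
$p{\left(T \right)} = 1 + T$ ($p{\left(T \right)} = T + 1 = 1 + T$)
$p^{2}{\left(k{\left(\left(-1\right) \left(-5\right) \right)} \right)} = \left(1 + \left(\left(-1\right) \left(-5\right)\right)^{2}\right)^{2} = \left(1 + 5^{2}\right)^{2} = \left(1 + 25\right)^{2} = 26^{2} = 676$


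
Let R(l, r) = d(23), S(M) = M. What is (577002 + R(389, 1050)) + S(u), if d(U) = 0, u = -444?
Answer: 576558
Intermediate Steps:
R(l, r) = 0
(577002 + R(389, 1050)) + S(u) = (577002 + 0) - 444 = 577002 - 444 = 576558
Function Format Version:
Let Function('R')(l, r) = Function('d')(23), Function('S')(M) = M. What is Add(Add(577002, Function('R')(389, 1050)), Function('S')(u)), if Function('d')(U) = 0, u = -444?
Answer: 576558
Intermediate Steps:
Function('R')(l, r) = 0
Add(Add(577002, Function('R')(389, 1050)), Function('S')(u)) = Add(Add(577002, 0), -444) = Add(577002, -444) = 576558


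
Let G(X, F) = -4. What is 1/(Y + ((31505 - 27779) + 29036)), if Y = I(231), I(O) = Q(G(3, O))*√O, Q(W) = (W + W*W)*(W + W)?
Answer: 16381/535609874 + 24*√231/267804937 ≈ 3.1946e-5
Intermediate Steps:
Q(W) = 2*W*(W + W²) (Q(W) = (W + W²)*(2*W) = 2*W*(W + W²))
I(O) = -96*√O (I(O) = (2*(-4)²*(1 - 4))*√O = (2*16*(-3))*√O = -96*√O)
Y = -96*√231 ≈ -1459.1
1/(Y + ((31505 - 27779) + 29036)) = 1/(-96*√231 + ((31505 - 27779) + 29036)) = 1/(-96*√231 + (3726 + 29036)) = 1/(-96*√231 + 32762) = 1/(32762 - 96*√231)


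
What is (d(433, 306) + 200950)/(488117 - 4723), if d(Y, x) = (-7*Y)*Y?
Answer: -1111473/483394 ≈ -2.2993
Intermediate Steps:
d(Y, x) = -7*Y²
(d(433, 306) + 200950)/(488117 - 4723) = (-7*433² + 200950)/(488117 - 4723) = (-7*187489 + 200950)/483394 = (-1312423 + 200950)*(1/483394) = -1111473*1/483394 = -1111473/483394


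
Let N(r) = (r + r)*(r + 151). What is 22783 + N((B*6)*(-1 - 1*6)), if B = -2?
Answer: 62263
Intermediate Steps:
N(r) = 2*r*(151 + r) (N(r) = (2*r)*(151 + r) = 2*r*(151 + r))
22783 + N((B*6)*(-1 - 1*6)) = 22783 + 2*((-2*6)*(-1 - 1*6))*(151 + (-2*6)*(-1 - 1*6)) = 22783 + 2*(-12*(-1 - 6))*(151 - 12*(-1 - 6)) = 22783 + 2*(-12*(-7))*(151 - 12*(-7)) = 22783 + 2*84*(151 + 84) = 22783 + 2*84*235 = 22783 + 39480 = 62263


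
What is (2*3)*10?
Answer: 60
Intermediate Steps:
(2*3)*10 = 6*10 = 60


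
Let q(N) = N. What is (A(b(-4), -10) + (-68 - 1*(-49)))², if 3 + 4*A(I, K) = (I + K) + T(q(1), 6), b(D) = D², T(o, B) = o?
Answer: 324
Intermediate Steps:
A(I, K) = -½ + I/4 + K/4 (A(I, K) = -¾ + ((I + K) + 1)/4 = -¾ + (1 + I + K)/4 = -¾ + (¼ + I/4 + K/4) = -½ + I/4 + K/4)
(A(b(-4), -10) + (-68 - 1*(-49)))² = ((-½ + (¼)*(-4)² + (¼)*(-10)) + (-68 - 1*(-49)))² = ((-½ + (¼)*16 - 5/2) + (-68 + 49))² = ((-½ + 4 - 5/2) - 19)² = (1 - 19)² = (-18)² = 324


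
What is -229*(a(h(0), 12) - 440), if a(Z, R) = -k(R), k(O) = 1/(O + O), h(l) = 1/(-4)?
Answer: 2418469/24 ≈ 1.0077e+5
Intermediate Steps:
h(l) = -1/4
k(O) = 1/(2*O)
a(Z, R) = -1/(2*R)
-229*(a(h(0), 12) - 440) = -229*(-1/2/12 - 440) = -229*(-1/2*1/12 - 440) = -229*(-1/24 - 440) = -229*(-10561/24) = 2418469/24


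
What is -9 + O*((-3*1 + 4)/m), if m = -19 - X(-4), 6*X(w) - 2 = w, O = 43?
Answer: -633/56 ≈ -11.304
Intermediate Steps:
X(w) = 1/3 + w/6
m = -56/3 (m = -19 - (1/3 + (1/6)*(-4)) = -19 - (1/3 - 2/3) = -19 - 1*(-1/3) = -19 + 1/3 = -56/3 ≈ -18.667)
-9 + O*((-3*1 + 4)/m) = -9 + 43*((-3*1 + 4)/(-56/3)) = -9 + 43*((-3 + 4)*(-3/56)) = -9 + 43*(1*(-3/56)) = -9 + 43*(-3/56) = -9 - 129/56 = -633/56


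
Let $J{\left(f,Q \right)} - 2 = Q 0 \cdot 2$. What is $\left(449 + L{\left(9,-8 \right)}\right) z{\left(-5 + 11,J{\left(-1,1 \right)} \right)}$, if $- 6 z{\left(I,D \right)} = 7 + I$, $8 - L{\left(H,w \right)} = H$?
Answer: $- \frac{2912}{3} \approx -970.67$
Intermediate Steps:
$J{\left(f,Q \right)} = 2$ ($J{\left(f,Q \right)} = 2 + Q 0 \cdot 2 = 2 + 0 \cdot 2 = 2 + 0 = 2$)
$L{\left(H,w \right)} = 8 - H$
$z{\left(I,D \right)} = - \frac{7}{6} - \frac{I}{6}$ ($z{\left(I,D \right)} = - \frac{7 + I}{6} = - \frac{7}{6} - \frac{I}{6}$)
$\left(449 + L{\left(9,-8 \right)}\right) z{\left(-5 + 11,J{\left(-1,1 \right)} \right)} = \left(449 + \left(8 - 9\right)\right) \left(- \frac{7}{6} - \frac{-5 + 11}{6}\right) = \left(449 + \left(8 - 9\right)\right) \left(- \frac{7}{6} - 1\right) = \left(449 - 1\right) \left(- \frac{7}{6} - 1\right) = 448 \left(- \frac{13}{6}\right) = - \frac{2912}{3}$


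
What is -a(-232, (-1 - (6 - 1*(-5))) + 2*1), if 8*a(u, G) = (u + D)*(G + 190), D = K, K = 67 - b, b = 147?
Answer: 7020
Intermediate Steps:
K = -80 (K = 67 - 1*147 = 67 - 147 = -80)
D = -80
a(u, G) = (-80 + u)*(190 + G)/8 (a(u, G) = ((u - 80)*(G + 190))/8 = ((-80 + u)*(190 + G))/8 = (-80 + u)*(190 + G)/8)
-a(-232, (-1 - (6 - 1*(-5))) + 2*1) = -(-1900 - 10*((-1 - (6 - 1*(-5))) + 2*1) + (95/4)*(-232) + (⅛)*((-1 - (6 - 1*(-5))) + 2*1)*(-232)) = -(-1900 - 10*((-1 - (6 + 5)) + 2) - 5510 + (⅛)*((-1 - (6 + 5)) + 2)*(-232)) = -(-1900 - 10*((-1 - 1*11) + 2) - 5510 + (⅛)*((-1 - 1*11) + 2)*(-232)) = -(-1900 - 10*((-1 - 11) + 2) - 5510 + (⅛)*((-1 - 11) + 2)*(-232)) = -(-1900 - 10*(-12 + 2) - 5510 + (⅛)*(-12 + 2)*(-232)) = -(-1900 - 10*(-10) - 5510 + (⅛)*(-10)*(-232)) = -(-1900 + 100 - 5510 + 290) = -1*(-7020) = 7020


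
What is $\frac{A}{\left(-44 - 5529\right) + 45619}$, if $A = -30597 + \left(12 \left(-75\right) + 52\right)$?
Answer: $- \frac{31445}{40046} \approx -0.78522$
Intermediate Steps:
$A = -31445$ ($A = -30597 + \left(-900 + 52\right) = -30597 - 848 = -31445$)
$\frac{A}{\left(-44 - 5529\right) + 45619} = - \frac{31445}{\left(-44 - 5529\right) + 45619} = - \frac{31445}{-5573 + 45619} = - \frac{31445}{40046}$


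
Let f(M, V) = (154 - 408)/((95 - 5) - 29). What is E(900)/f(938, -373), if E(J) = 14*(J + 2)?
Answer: -385154/127 ≈ -3032.7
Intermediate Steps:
E(J) = 28 + 14*J (E(J) = 14*(2 + J) = 28 + 14*J)
f(M, V) = -254/61 (f(M, V) = -254/(90 - 29) = -254/61)
E(900)/f(938, -373) = (28 + 14*900)/(-254/61) = (28 + 12600)*(-61/254) = 12628*(-61/254) = -385154/127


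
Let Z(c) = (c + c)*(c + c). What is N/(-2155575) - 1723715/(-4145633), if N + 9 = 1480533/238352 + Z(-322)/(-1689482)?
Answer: 18246878753355383801023/43884636754679724289200 ≈ 0.41579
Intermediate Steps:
Z(c) = 4*c² (Z(c) = (2*c)*(2*c) = 4*c²)
N = -610871012071/201345706832 (N = -9 + (1480533/238352 + (4*(-322)²)/(-1689482)) = -9 + (1480533*(1/238352) + (4*103684)*(-1/1689482)) = -9 + (1480533/238352 + 414736*(-1/1689482)) = -9 + (1480533/238352 - 207368/844741) = -9 + 1201240349417/201345706832 = -610871012071/201345706832 ≈ -3.0339)
N/(-2155575) - 1723715/(-4145633) = -610871012071/201345706832/(-2155575) - 1723715/(-4145633) = -610871012071/201345706832*(-1/2155575) - 1723715*(-1/4145633) = 610871012071/434015772004388400 + 1723715/4145633 = 18246878753355383801023/43884636754679724289200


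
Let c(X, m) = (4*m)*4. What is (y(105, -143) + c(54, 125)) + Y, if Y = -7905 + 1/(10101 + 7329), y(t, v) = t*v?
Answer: -364635599/17430 ≈ -20920.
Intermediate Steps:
c(X, m) = 16*m
Y = -137784149/17430 (Y = -7905 + 1/17430 = -137784149/17430 ≈ -7905.0)
(y(105, -143) + c(54, 125)) + Y = (105*(-143) + 16*125) - 137784149/17430 = (-15015 + 2000) - 137784149/17430 = -13015 - 137784149/17430 = -364635599/17430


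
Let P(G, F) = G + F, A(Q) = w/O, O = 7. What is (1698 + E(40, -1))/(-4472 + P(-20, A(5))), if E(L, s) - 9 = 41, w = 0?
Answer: -437/1123 ≈ -0.38914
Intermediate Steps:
E(L, s) = 50 (E(L, s) = 9 + 41 = 50)
A(Q) = 0 (A(Q) = 0/7 = 0*(1/7) = 0)
P(G, F) = F + G
(1698 + E(40, -1))/(-4472 + P(-20, A(5))) = (1698 + 50)/(-4472 + (0 - 20)) = 1748/(-4472 - 20) = 1748/(-4492) = 1748*(-1/4492) = -437/1123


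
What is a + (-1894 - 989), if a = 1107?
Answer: -1776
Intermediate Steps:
a + (-1894 - 989) = 1107 + (-1894 - 989) = 1107 - 2883 = -1776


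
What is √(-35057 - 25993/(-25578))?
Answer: I*√52006393274/1218 ≈ 187.23*I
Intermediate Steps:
√(-35057 - 25993/(-25578)) = √(-35057 - 25993*(-1/25578)) = √(-35057 + 25993/25578) = √(-896661953/25578) = I*√52006393274/1218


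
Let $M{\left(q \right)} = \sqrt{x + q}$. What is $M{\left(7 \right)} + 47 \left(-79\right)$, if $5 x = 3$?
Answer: $-3713 + \frac{\sqrt{190}}{5} \approx -3710.2$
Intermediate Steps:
$x = \frac{3}{5}$ ($x = \frac{1}{5} \cdot 3 = \frac{3}{5} \approx 0.6$)
$M{\left(q \right)} = \sqrt{\frac{3}{5} + q}$
$M{\left(7 \right)} + 47 \left(-79\right) = \frac{\sqrt{15 + 25 \cdot 7}}{5} + 47 \left(-79\right) = \frac{\sqrt{15 + 175}}{5} - 3713 = \frac{\sqrt{190}}{5} - 3713 = -3713 + \frac{\sqrt{190}}{5}$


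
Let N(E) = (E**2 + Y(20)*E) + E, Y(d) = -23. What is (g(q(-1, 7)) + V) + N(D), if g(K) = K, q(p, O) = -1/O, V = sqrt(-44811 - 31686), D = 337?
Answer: 743084/7 + I*sqrt(76497) ≈ 1.0615e+5 + 276.58*I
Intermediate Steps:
N(E) = E**2 - 22*E (N(E) = (E**2 - 23*E) + E = E**2 - 22*E)
V = I*sqrt(76497) (V = sqrt(-76497) = I*sqrt(76497) ≈ 276.58*I)
(g(q(-1, 7)) + V) + N(D) = (-1/7 + I*sqrt(76497)) + 337*(-22 + 337) = (-1*1/7 + I*sqrt(76497)) + 337*315 = (-1/7 + I*sqrt(76497)) + 106155 = 743084/7 + I*sqrt(76497)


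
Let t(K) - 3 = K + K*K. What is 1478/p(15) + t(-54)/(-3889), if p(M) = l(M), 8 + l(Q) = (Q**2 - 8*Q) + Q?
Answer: 2713531/217784 ≈ 12.460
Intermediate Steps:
t(K) = 3 + K + K**2 (t(K) = 3 + (K + K*K) = 3 + (K + K**2) = 3 + K + K**2)
l(Q) = -8 + Q**2 - 7*Q (l(Q) = -8 + ((Q**2 - 8*Q) + Q) = -8 + (Q**2 - 7*Q) = -8 + Q**2 - 7*Q)
p(M) = -8 + M**2 - 7*M
1478/p(15) + t(-54)/(-3889) = 1478/(-8 + 15**2 - 7*15) + (3 - 54 + (-54)**2)/(-3889) = 1478/(-8 + 225 - 105) + (3 - 54 + 2916)*(-1/3889) = 1478/112 + 2865*(-1/3889) = 1478*(1/112) - 2865/3889 = 739/56 - 2865/3889 = 2713531/217784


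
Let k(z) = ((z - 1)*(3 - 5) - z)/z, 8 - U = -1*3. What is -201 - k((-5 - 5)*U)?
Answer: -10889/55 ≈ -197.98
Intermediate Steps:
U = 11 (U = 8 - (-1)*3 = 8 - 1*(-3) = 8 + 3 = 11)
k(z) = (2 - 3*z)/z (k(z) = ((-1 + z)*(-2) - z)/z = ((2 - 2*z) - z)/z = (2 - 3*z)/z)
-201 - k((-5 - 5)*U) = -201 - (-3 + 2/(((-5 - 5)*11))) = -201 - (-3 + 2/((-10*11))) = -201 - (-3 + 2/(-110)) = -201 - (-3 + 2*(-1/110)) = -201 - (-3 - 1/55) = -201 - 1*(-166/55) = -201 + 166/55 = -10889/55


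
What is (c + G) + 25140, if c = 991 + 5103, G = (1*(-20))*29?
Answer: 30654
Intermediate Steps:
G = -580 (G = -20*29 = -580)
c = 6094
(c + G) + 25140 = (6094 - 580) + 25140 = 5514 + 25140 = 30654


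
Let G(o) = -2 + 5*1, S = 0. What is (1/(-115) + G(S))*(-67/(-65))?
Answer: 23048/7475 ≈ 3.0833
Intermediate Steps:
G(o) = 3 (G(o) = -2 + 5 = 3)
(1/(-115) + G(S))*(-67/(-65)) = (1/(-115) + 3)*(-67/(-65)) = (-1/115 + 3)*(-67*(-1/65)) = (344/115)*(67/65) = 23048/7475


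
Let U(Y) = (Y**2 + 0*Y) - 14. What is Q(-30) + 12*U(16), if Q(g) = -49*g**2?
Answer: -41196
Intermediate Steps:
U(Y) = -14 + Y**2 (U(Y) = (Y**2 + 0) - 14 = Y**2 - 14 = -14 + Y**2)
Q(-30) + 12*U(16) = -49*(-30)**2 + 12*(-14 + 16**2) = -49*900 + 12*(-14 + 256) = -44100 + 12*242 = -44100 + 2904 = -41196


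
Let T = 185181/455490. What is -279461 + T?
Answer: -42430501903/151830 ≈ -2.7946e+5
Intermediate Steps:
T = 61727/151830 (T = 185181*(1/455490) = 61727/151830 ≈ 0.40655)
-279461 + T = -279461 + 61727/151830 = -42430501903/151830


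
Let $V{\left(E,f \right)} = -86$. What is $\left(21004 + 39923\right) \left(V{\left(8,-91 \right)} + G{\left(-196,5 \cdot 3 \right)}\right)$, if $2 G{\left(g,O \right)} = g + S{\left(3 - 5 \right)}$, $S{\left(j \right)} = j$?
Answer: $-11271495$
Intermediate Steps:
$G{\left(g,O \right)} = -1 + \frac{g}{2}$ ($G{\left(g,O \right)} = \frac{g + \left(3 - 5\right)}{2} = \frac{g - 2}{2} = \frac{-2 + g}{2} = -1 + \frac{g}{2}$)
$\left(21004 + 39923\right) \left(V{\left(8,-91 \right)} + G{\left(-196,5 \cdot 3 \right)}\right) = \left(21004 + 39923\right) \left(-86 + \left(-1 + \frac{1}{2} \left(-196\right)\right)\right) = 60927 \left(-86 - 99\right) = 60927 \left(-185\right) = -11271495$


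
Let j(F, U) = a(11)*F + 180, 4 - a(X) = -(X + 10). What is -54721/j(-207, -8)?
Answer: 54721/4995 ≈ 10.955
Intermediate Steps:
a(X) = 14 + X (a(X) = 4 - (-1)*(X + 10) = 4 - (-1)*(10 + X) = 4 - (-10 - X) = 4 + (10 + X) = 14 + X)
j(F, U) = 180 + 25*F (j(F, U) = (14 + 11)*F + 180 = 25*F + 180 = 180 + 25*F)
-54721/j(-207, -8) = -54721/(180 + 25*(-207)) = -54721/(180 - 5175) = -54721/(-4995) = -54721*(-1/4995) = 54721/4995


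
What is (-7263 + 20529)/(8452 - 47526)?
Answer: -6633/19537 ≈ -0.33951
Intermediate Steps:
(-7263 + 20529)/(8452 - 47526) = 13266/(-39074) = 13266*(-1/39074) = -6633/19537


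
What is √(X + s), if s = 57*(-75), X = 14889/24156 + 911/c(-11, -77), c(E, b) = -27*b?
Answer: I*√30550273623177/84546 ≈ 65.375*I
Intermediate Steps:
X = 534953/507276 (X = 14889/24156 + 911/((-27*(-77))) = 14889*(1/24156) + 911/2079 = 4963/8052 + 911*(1/2079) = 4963/8052 + 911/2079 = 534953/507276 ≈ 1.0546)
s = -4275
√(X + s) = √(534953/507276 - 4275) = √(-2168069947/507276) = I*√30550273623177/84546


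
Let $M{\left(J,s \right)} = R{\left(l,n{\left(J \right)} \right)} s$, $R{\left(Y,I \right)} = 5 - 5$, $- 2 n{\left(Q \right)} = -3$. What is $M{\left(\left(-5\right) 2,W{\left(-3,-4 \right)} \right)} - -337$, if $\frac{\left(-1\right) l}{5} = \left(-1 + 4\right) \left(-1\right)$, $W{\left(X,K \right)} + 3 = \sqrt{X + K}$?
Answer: $337$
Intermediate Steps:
$n{\left(Q \right)} = \frac{3}{2}$ ($n{\left(Q \right)} = \left(- \frac{1}{2}\right) \left(-3\right) = \frac{3}{2}$)
$W{\left(X,K \right)} = -3 + \sqrt{K + X}$ ($W{\left(X,K \right)} = -3 + \sqrt{X + K} = -3 + \sqrt{K + X}$)
$l = 15$ ($l = - 5 \left(-1 + 4\right) \left(-1\right) = - 5 \cdot 3 \left(-1\right) = \left(-5\right) \left(-3\right) = 15$)
$R{\left(Y,I \right)} = 0$ ($R{\left(Y,I \right)} = 5 - 5 = 0$)
$M{\left(J,s \right)} = 0$ ($M{\left(J,s \right)} = 0 s = 0$)
$M{\left(\left(-5\right) 2,W{\left(-3,-4 \right)} \right)} - -337 = 0 - -337 = 0 + 337 = 337$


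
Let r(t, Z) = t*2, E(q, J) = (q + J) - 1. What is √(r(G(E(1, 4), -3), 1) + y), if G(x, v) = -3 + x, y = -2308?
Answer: I*√2306 ≈ 48.021*I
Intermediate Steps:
E(q, J) = -1 + J + q (E(q, J) = (J + q) - 1 = -1 + J + q)
r(t, Z) = 2*t
√(r(G(E(1, 4), -3), 1) + y) = √(2*(-3 + (-1 + 4 + 1)) - 2308) = √(2*(-3 + 4) - 2308) = √(2*1 - 2308) = √(2 - 2308) = √(-2306) = I*√2306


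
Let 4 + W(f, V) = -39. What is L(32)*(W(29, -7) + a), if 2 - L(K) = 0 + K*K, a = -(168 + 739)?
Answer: 970900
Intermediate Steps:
W(f, V) = -43 (W(f, V) = -4 - 39 = -43)
a = -907 (a = -1*907 = -907)
L(K) = 2 - K**2 (L(K) = 2 - (0 + K*K) = 2 - (0 + K**2) = 2 - K**2)
L(32)*(W(29, -7) + a) = (2 - 1*32**2)*(-43 - 907) = (2 - 1*1024)*(-950) = (2 - 1024)*(-950) = -1022*(-950) = 970900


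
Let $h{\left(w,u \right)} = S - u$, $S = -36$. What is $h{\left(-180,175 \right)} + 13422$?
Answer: $13211$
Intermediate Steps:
$h{\left(w,u \right)} = -36 - u$
$h{\left(-180,175 \right)} + 13422 = \left(-36 - 175\right) + 13422 = -211 + 13422 = 13211$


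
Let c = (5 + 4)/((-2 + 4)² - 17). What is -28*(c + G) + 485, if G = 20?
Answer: -723/13 ≈ -55.615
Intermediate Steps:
c = -9/13 (c = 9/(2² - 17) = 9/(4 - 17) = 9/(-13) = 9*(-1/13) = -9/13 ≈ -0.69231)
-28*(c + G) + 485 = -28*(-9/13 + 20) + 485 = -28*251/13 + 485 = -7028/13 + 485 = -723/13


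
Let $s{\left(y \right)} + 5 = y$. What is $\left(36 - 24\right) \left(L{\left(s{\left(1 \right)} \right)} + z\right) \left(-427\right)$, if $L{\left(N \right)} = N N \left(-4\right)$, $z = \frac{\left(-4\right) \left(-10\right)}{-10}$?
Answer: $348432$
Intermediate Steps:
$z = -4$ ($z = 40 \left(- \frac{1}{10}\right) = -4$)
$s{\left(y \right)} = -5 + y$
$L{\left(N \right)} = - 4 N^{2}$ ($L{\left(N \right)} = N^{2} \left(-4\right) = - 4 N^{2}$)
$\left(36 - 24\right) \left(L{\left(s{\left(1 \right)} \right)} + z\right) \left(-427\right) = \left(36 - 24\right) \left(- 4 \left(-5 + 1\right)^{2} - 4\right) \left(-427\right) = 12 \left(- 4 \left(-4\right)^{2} - 4\right) \left(-427\right) = 12 \left(\left(-4\right) 16 - 4\right) \left(-427\right) = 12 \left(-64 - 4\right) \left(-427\right) = 12 \left(-68\right) \left(-427\right) = \left(-816\right) \left(-427\right) = 348432$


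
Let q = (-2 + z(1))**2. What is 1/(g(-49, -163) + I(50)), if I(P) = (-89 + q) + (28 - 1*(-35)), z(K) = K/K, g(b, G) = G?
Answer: -1/188 ≈ -0.0053191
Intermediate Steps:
z(K) = 1
q = 1 (q = (-2 + 1)**2 = (-1)**2 = 1)
I(P) = -25 (I(P) = (-89 + 1) + (28 - 1*(-35)) = -88 + (28 + 35) = -88 + 63 = -25)
1/(g(-49, -163) + I(50)) = 1/(-163 - 25) = 1/(-188) = -1/188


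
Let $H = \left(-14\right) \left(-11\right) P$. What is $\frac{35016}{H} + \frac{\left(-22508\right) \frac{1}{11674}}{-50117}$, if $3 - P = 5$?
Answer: $- \frac{2560832393908}{22525035533} \approx -113.69$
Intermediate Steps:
$P = -2$ ($P = 3 - 5 = -2$)
$H = -308$ ($H = \left(-14\right) \left(-11\right) \left(-2\right) = 154 \left(-2\right) = -308$)
$\frac{35016}{H} + \frac{\left(-22508\right) \frac{1}{11674}}{-50117} = \frac{35016}{-308} + \frac{\left(-22508\right) \frac{1}{11674}}{-50117} = 35016 \left(- \frac{1}{308}\right) + \left(-22508\right) \frac{1}{11674} \left(- \frac{1}{50117}\right) = - \frac{8754}{77} - - \frac{11254}{292532929} = - \frac{8754}{77} + \frac{11254}{292532929} = - \frac{2560832393908}{22525035533}$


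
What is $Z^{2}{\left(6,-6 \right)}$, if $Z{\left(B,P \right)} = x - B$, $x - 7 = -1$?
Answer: $0$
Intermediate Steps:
$x = 6$ ($x = 7 - 1 = 6$)
$Z{\left(B,P \right)} = 6 - B$
$Z^{2}{\left(6,-6 \right)} = \left(6 - 6\right)^{2} = 0^{2} = 0$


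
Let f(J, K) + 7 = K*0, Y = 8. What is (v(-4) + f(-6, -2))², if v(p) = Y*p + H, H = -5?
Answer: 1936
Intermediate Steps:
f(J, K) = -7 (f(J, K) = -7 + K*0 = -7 + 0 = -7)
v(p) = -5 + 8*p (v(p) = 8*p - 5 = -5 + 8*p)
(v(-4) + f(-6, -2))² = ((-5 + 8*(-4)) - 7)² = ((-5 - 32) - 7)² = (-37 - 7)² = (-44)² = 1936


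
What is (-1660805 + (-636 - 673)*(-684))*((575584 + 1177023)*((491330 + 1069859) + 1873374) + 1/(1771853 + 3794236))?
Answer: -25646165189866390947610550/5566089 ≈ -4.6076e+18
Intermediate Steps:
(-1660805 + (-636 - 673)*(-684))*((575584 + 1177023)*((491330 + 1069859) + 1873374) + 1/(1771853 + 3794236)) = (-1660805 - 1309*(-684))*(1752607*(1561189 + 1873374) + 1/5566089) = (-1660805 + 895356)*(1752607*3434563 + 1/5566089) = -765449*(6019439155741 + 1/5566089) = -765449*33504734070939266950/5566089 = -25646165189866390947610550/5566089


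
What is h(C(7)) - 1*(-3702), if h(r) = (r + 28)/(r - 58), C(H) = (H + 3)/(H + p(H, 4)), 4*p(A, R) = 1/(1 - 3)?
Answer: 1151160/311 ≈ 3701.5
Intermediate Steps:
p(A, R) = -⅛ (p(A, R) = 1/(4*(1 - 3)) = (¼)/(-2) = (¼)*(-½) = -⅛)
C(H) = (3 + H)/(-⅛ + H) (C(H) = (H + 3)/(H - ⅛) = (3 + H)/(-⅛ + H))
h(r) = (28 + r)/(-58 + r)
h(C(7)) - 1*(-3702) = (28 + 8*(3 + 7)/(-1 + 8*7))/(-58 + 8*(3 + 7)/(-1 + 8*7)) - 1*(-3702) = (28 + 8*10/(-1 + 56))/(-58 + 8*10/(-1 + 56)) + 3702 = (28 + 8*10/55)/(-58 + 8*10/55) + 3702 = (28 + 8*(1/55)*10)/(-58 + 8*(1/55)*10) + 3702 = (28 + 16/11)/(-58 + 16/11) + 3702 = (324/11)/(-622/11) + 3702 = -11/622*324/11 + 3702 = -162/311 + 3702 = 1151160/311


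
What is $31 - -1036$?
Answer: $1067$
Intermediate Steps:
$31 - -1036 = 31 + 1036 = 1067$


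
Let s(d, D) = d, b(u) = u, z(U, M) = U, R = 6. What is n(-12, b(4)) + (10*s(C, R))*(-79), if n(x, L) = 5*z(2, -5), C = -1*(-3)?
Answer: -2360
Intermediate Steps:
C = 3
n(x, L) = 10 (n(x, L) = 5*2 = 10)
n(-12, b(4)) + (10*s(C, R))*(-79) = 10 + (10*3)*(-79) = 10 + 30*(-79) = 10 - 2370 = -2360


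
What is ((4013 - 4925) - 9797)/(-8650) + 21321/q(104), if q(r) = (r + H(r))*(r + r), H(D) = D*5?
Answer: 262394863/187116800 ≈ 1.4023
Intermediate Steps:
H(D) = 5*D
q(r) = 12*r**2 (q(r) = (r + 5*r)*(r + r) = (6*r)*(2*r) = 12*r**2)
((4013 - 4925) - 9797)/(-8650) + 21321/q(104) = ((4013 - 4925) - 9797)/(-8650) + 21321/((12*104**2)) = (-912 - 9797)*(-1/8650) + 21321/((12*10816)) = -10709*(-1/8650) + 21321/129792 = 10709/8650 + 21321*(1/129792) = 10709/8650 + 7107/43264 = 262394863/187116800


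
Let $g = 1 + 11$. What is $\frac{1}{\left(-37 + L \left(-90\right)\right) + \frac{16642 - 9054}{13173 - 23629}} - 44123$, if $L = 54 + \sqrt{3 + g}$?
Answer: $- \frac{1439096060845909649}{32615553207005} + \frac{122993928 \sqrt{15}}{32615553207005} \approx -44123.0$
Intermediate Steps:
$g = 12$
$L = 54 + \sqrt{15}$ ($L = 54 + \sqrt{3 + 12} = 54 + \sqrt{15} \approx 57.873$)
$\frac{1}{\left(-37 + L \left(-90\right)\right) + \frac{16642 - 9054}{13173 - 23629}} - 44123 = \frac{1}{\left(-37 + \left(54 + \sqrt{15}\right) \left(-90\right)\right) + \frac{16642 - 9054}{13173 - 23629}} - 44123 = \frac{1}{\left(-37 - \left(4860 + 90 \sqrt{15}\right)\right) + \frac{7588}{-10456}} - 44123 = \frac{1}{\left(-4897 - 90 \sqrt{15}\right) + 7588 \left(- \frac{1}{10456}\right)} - 44123 = \frac{1}{\left(-4897 - 90 \sqrt{15}\right) - \frac{1897}{2614}} - 44123 = \frac{1}{- \frac{12802655}{2614} - 90 \sqrt{15}} - 44123 = -44123 + \frac{1}{- \frac{12802655}{2614} - 90 \sqrt{15}}$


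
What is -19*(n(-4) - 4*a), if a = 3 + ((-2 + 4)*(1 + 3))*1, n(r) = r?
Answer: 912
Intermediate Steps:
a = 11 (a = 3 + (2*4)*1 = 3 + 8*1 = 3 + 8 = 11)
-19*(n(-4) - 4*a) = -19*(-4 - 4*11) = -19*(-4 - 44) = -19*(-48) = 912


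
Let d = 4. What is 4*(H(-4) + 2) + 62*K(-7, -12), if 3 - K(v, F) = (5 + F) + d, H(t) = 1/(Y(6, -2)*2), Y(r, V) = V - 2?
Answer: 759/2 ≈ 379.50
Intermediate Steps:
Y(r, V) = -2 + V
H(t) = -⅛ (H(t) = 1/((-2 - 2)*2) = 1/(-4*2) = 1/(-8) = -⅛)
K(v, F) = -6 - F (K(v, F) = 3 - ((5 + F) + 4) = 3 - (9 + F) = 3 + (-9 - F) = -6 - F)
4*(H(-4) + 2) + 62*K(-7, -12) = 4*(-⅛ + 2) + 62*(-6 - 1*(-12)) = 4*(15/8) + 62*(-6 + 12) = 15/2 + 62*6 = 15/2 + 372 = 759/2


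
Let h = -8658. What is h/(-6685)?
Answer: 8658/6685 ≈ 1.2951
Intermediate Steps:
h/(-6685) = -8658/(-6685) = -8658*(-1/6685) = 8658/6685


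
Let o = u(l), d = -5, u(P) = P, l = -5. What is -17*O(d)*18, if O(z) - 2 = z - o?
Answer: -612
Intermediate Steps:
o = -5
O(z) = 7 + z (O(z) = 2 + (z - 1*(-5)) = 2 + (z + 5) = 2 + (5 + z) = 7 + z)
-17*O(d)*18 = -17*(7 - 5)*18 = -17*2*18 = -34*18 = -612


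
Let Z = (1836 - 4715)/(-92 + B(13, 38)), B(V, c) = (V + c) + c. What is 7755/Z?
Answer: 23265/2879 ≈ 8.0809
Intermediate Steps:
B(V, c) = V + 2*c
Z = 2879/3 (Z = (1836 - 4715)/(-92 + (13 + 2*38)) = -2879/(-92 + (13 + 76)) = -2879/(-92 + 89) = -2879/(-3) = -2879*(-1/3) = 2879/3 ≈ 959.67)
7755/Z = 7755/(2879/3) = 7755*(3/2879) = 23265/2879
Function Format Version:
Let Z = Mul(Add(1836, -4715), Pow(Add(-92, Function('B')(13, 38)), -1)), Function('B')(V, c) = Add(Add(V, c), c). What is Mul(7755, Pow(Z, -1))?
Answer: Rational(23265, 2879) ≈ 8.0809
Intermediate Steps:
Function('B')(V, c) = Add(V, Mul(2, c))
Z = Rational(2879, 3) (Z = Mul(Add(1836, -4715), Pow(Add(-92, Add(13, Mul(2, 38))), -1)) = Mul(-2879, Pow(Add(-92, Add(13, 76)), -1)) = Mul(-2879, Pow(Add(-92, 89), -1)) = Mul(-2879, Pow(-3, -1)) = Mul(-2879, Rational(-1, 3)) = Rational(2879, 3) ≈ 959.67)
Mul(7755, Pow(Z, -1)) = Mul(7755, Pow(Rational(2879, 3), -1)) = Mul(7755, Rational(3, 2879)) = Rational(23265, 2879)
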